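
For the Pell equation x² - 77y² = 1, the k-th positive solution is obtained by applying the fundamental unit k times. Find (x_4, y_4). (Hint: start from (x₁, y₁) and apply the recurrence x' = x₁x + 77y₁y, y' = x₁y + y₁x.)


Step 1: Find the fundamental solution (x₁, y₁) of x² - 77y² = 1.
  Expand √77 as a continued fraction. a₀ = ⌊√77⌋ = 8; iterate m_{k+1} = d_k·a_k − m_k, d_{k+1} = (77 − m_{k+1}²)/d_k, a_{k+1} = ⌊(a₀ + m_{k+1})/d_{k+1}⌋ (starting m₀ = 0, d₀ = 1), with convergents p_k = a_k·p_{k-1} + p_{k-2}, q_k = a_k·q_{k-1} + q_{k-2} (p₋₁ = 1, q₋₁ = 0):
  k = 0: a₀ = 8; p₀/q₀ = 8/1; p₀² − 77·q₀² = 64 − 77 = -13.
  k = 1: m = 8, d = 13, a = ⌊(8 + 8)/13⌋ = 1; p/q = (1·8 + 1)/(1·1 + 0) = 9/1; p² − 77·q² = 81 − 77 = 4.
  k = 2: m = 5, d = 4, a = ⌊(8 + 5)/4⌋ = 3; p/q = (3·9 + 8)/(3·1 + 1) = 35/4; p² − 77·q² = 1225 − 1232 = -7.
  k = 3: m = 7, d = 7, a = ⌊(8 + 7)/7⌋ = 2; p/q = (2·35 + 9)/(2·4 + 1) = 79/9; p² − 77·q² = 6241 − 6237 = 4.
  k = 4: m = 7, d = 4, a = ⌊(8 + 7)/4⌋ = 3; p/q = (3·79 + 35)/(3·9 + 4) = 272/31; p² − 77·q² = 73984 − 73997 = -13.
  k = 5: m = 5, d = 13, a = ⌊(8 + 5)/13⌋ = 1; p/q = (1·272 + 79)/(1·31 + 9) = 351/40; p² − 77·q² = 123201 − 123200 = 1.
  The first convergent with p² − 77·q² = 1 gives the fundamental solution (x₁, y₁) = (351, 40).
Step 2: Apply the recurrence (x_{n+1}, y_{n+1}) = (x₁x_n + 77y₁y_n, x₁y_n + y₁x_n) repeatedly.
  From (x_1, y_1) = (351, 40): x_2 = 351·351 + 77·40·40 = 246401; y_2 = 351·40 + 40·351 = 28080.
  From (x_2, y_2) = (246401, 28080): x_3 = 351·246401 + 77·40·28080 = 172973151; y_3 = 351·28080 + 40·246401 = 19712120.
  From (x_3, y_3) = (172973151, 19712120): x_4 = 351·172973151 + 77·40·19712120 = 121426905601; y_4 = 351·19712120 + 40·172973151 = 13837880160.
Step 3: Verify x_4² - 77·y_4² = 14744493403834165171201 - 14744493403834165171200 = 1 (should be 1). ✓

(x_1, y_1) = (351, 40); (x_4, y_4) = (121426905601, 13837880160).


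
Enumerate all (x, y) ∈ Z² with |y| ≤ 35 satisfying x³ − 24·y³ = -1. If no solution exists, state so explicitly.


The equation is x³ - 24y³ = -1. For fixed y, x³ = 24·y³ − 1, so a solution requires the RHS to be a perfect cube.
Strategy: iterate y from -35 to 35, compute RHS = 24·y³ − 1, and check whether it is a (positive or negative) perfect cube.
Check small values of y:
  y = 0: RHS = -1 = (-1)³ ⇒ x = -1 works.
  y = 1: RHS = 23 is not a perfect cube.
  y = -1: RHS = -25 is not a perfect cube.
  y = 2: RHS = 191 is not a perfect cube.
  y = -2: RHS = -193 is not a perfect cube.
  y = 3: RHS = 647 is not a perfect cube.
  y = -3: RHS = -649 is not a perfect cube.
Continuing the search up to |y| = 35 finds no further solutions beyond those listed.
Collected solutions: (-1, 0).

Solutions (with |y| ≤ 35): (-1, 0).


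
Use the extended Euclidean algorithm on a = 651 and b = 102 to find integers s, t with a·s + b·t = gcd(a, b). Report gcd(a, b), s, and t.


Euclidean algorithm on (651, 102) — divide until remainder is 0:
  651 = 6 · 102 + 39
  102 = 2 · 39 + 24
  39 = 1 · 24 + 15
  24 = 1 · 15 + 9
  15 = 1 · 9 + 6
  9 = 1 · 6 + 3
  6 = 2 · 3 + 0
gcd(651, 102) = 3.
Track Bezout coefficients alongside the remainders: start with r₀ = 651 = a·1 + b·0 (s = 1, t = 0) and r₁ = 102 = a·0 + b·1 (s = 0, t = 1); each new remainder r_{k+1} = r_{k-1} − q_k·r_k inherits s_{k+1} = s_{k-1} − q_k·s_k, t_{k+1} = t_{k-1} − q_k·t_k, so r_k = a·s_k + b·t_k at every step:
  q = 6: r = 39, s = 1 − 6·0 = 1, t = 0 − 6·1 = -6  (check: 651·1 + 102·(-6) = 39)
  q = 2: r = 24, s = 0 − 2·1 = -2, t = 1 − 2·(-6) = 13  (check: 651·(-2) + 102·13 = 24)
  q = 1: r = 15, s = 1 − 1·(-2) = 3, t = -6 − 1·13 = -19  (check: 651·3 + 102·(-19) = 15)
  q = 1: r = 9, s = -2 − 1·3 = -5, t = 13 − 1·(-19) = 32  (check: 651·(-5) + 102·32 = 9)
  q = 1: r = 6, s = 3 − 1·(-5) = 8, t = -19 − 1·32 = -51  (check: 651·8 + 102·(-51) = 6)
  q = 1: r = 3, s = -5 − 1·8 = -13, t = 32 − 1·(-51) = 83  (check: 651·(-13) + 102·83 = 3)
The row with r = 3 (the gcd) gives the Bezout coefficients s = -13, t = 83.
Result: 651 · (-13) + 102 · (83) = 3.

gcd(651, 102) = 3; s = -13, t = 83 (check: 651·(-13) + 102·83 = 3).


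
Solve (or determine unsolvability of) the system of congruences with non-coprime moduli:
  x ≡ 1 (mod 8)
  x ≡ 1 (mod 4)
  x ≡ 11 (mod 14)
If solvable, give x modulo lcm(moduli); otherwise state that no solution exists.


Moduli 8, 4, 14 are not pairwise coprime, so CRT works modulo lcm(m_i) when all pairwise compatibility conditions hold.
Pairwise compatibility: gcd(m_i, m_j) must divide a_i - a_j for every pair.
Merge one congruence at a time:
  Start: x ≡ 1 (mod 8).
  Combine with x ≡ 1 (mod 4): gcd(8, 4) = 4; 1 - 1 = 0, which IS divisible by 4, so compatible.
    Write x = 1 + 8·t and substitute into x ≡ 1 (mod 4): 8·t ≡ 1 − 1 = 0 (mod 4).
    Divide the congruence (and modulus) by g = 4: 2·t ≡ 0 (mod 1).
    Modulo 1 every t works; take t = 0.
    Then x = 1 + 8·0 = 1, valid modulo lcm(8, 4) = 8: x ≡ 1 (mod 8).
  Combine with x ≡ 11 (mod 14): gcd(8, 14) = 2; 11 - 1 = 10, which IS divisible by 2, so compatible.
    Write x = 1 + 8·t and substitute into x ≡ 11 (mod 14): 8·t ≡ 11 − 1 = 10 (mod 14).
    Divide the congruence (and modulus) by g = 2: 4·t ≡ 5 (mod 7).
    The inverse of 4 mod 7 is 2 (since 4·2 = 8 = 1·7 + 1), so t ≡ 2·5 = 10 ≡ 3 (mod 7).
    Then x = 1 + 8·3 = 25, valid modulo lcm(8, 14) = 56: x ≡ 25 (mod 56).
Verify: 25 mod 8 = 1, 25 mod 4 = 1, 25 mod 14 = 11.

x ≡ 25 (mod 56).


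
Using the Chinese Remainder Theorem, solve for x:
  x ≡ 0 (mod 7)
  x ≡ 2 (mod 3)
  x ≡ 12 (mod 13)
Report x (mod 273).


Moduli 7, 3, 13 are pairwise coprime; by CRT there is a unique solution modulo M = 7 · 3 · 13 = 273.
Solve pairwise, accumulating the modulus:
  Start with x ≡ 0 (mod 7).
  Combine with x ≡ 2 (mod 3): since gcd(7, 3) = 1, we get a unique residue mod 21.
    Write x = 0 + 7·t and substitute into x ≡ 2 (mod 3): 7·t ≡ 2 − 0 = 2 (mod 3).
    Reduce coefficients mod 3: 1·t ≡ 2 (mod 3).
    So t ≡ 2 (mod 3).
    Then x = 0 + 7·2 = 14, valid modulo lcm(7, 3) = 21: x ≡ 14 (mod 21).
  Combine with x ≡ 12 (mod 13): since gcd(21, 13) = 1, we get a unique residue mod 273.
    Write x = 14 + 21·t and substitute into x ≡ 12 (mod 13): 21·t ≡ 12 − 14 = -2 (mod 13).
    Reduce coefficients mod 13: 8·t ≡ 11 (mod 13).
    The inverse of 8 mod 13 is 5 (since 8·5 = 40 = 3·13 + 1), so t ≡ 5·11 = 55 ≡ 3 (mod 13).
    Then x = 14 + 21·3 = 77, valid modulo lcm(21, 13) = 273: x ≡ 77 (mod 273).
Verify: 77 mod 7 = 0 ✓, 77 mod 3 = 2 ✓, 77 mod 13 = 12 ✓.

x ≡ 77 (mod 273).


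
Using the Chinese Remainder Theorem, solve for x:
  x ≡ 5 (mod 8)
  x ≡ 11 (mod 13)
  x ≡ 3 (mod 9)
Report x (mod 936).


Moduli 8, 13, 9 are pairwise coprime; by CRT there is a unique solution modulo M = 8 · 13 · 9 = 936.
Solve pairwise, accumulating the modulus:
  Start with x ≡ 5 (mod 8).
  Combine with x ≡ 11 (mod 13): since gcd(8, 13) = 1, we get a unique residue mod 104.
    Write x = 5 + 8·t and substitute into x ≡ 11 (mod 13): 8·t ≡ 11 − 5 = 6 (mod 13).
    The inverse of 8 mod 13 is 5 (since 8·5 = 40 = 3·13 + 1), so t ≡ 5·6 = 30 ≡ 4 (mod 13).
    Then x = 5 + 8·4 = 37, valid modulo lcm(8, 13) = 104: x ≡ 37 (mod 104).
  Combine with x ≡ 3 (mod 9): since gcd(104, 9) = 1, we get a unique residue mod 936.
    Write x = 37 + 104·t and substitute into x ≡ 3 (mod 9): 104·t ≡ 3 − 37 = -34 (mod 9).
    Reduce coefficients mod 9: 5·t ≡ 2 (mod 9).
    The inverse of 5 mod 9 is 2 (since 5·2 = 10 = 1·9 + 1), so t ≡ 2·2 = 4 ≡ 4 (mod 9).
    Then x = 37 + 104·4 = 453, valid modulo lcm(104, 9) = 936: x ≡ 453 (mod 936).
Verify: 453 mod 8 = 5 ✓, 453 mod 13 = 11 ✓, 453 mod 9 = 3 ✓.

x ≡ 453 (mod 936).


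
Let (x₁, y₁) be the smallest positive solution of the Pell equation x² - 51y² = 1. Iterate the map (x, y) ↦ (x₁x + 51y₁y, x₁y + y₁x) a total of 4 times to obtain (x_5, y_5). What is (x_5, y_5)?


Step 1: Find the fundamental solution (x₁, y₁) of x² - 51y² = 1.
  Expand √51 as a continued fraction. a₀ = ⌊√51⌋ = 7; iterate m_{k+1} = d_k·a_k − m_k, d_{k+1} = (51 − m_{k+1}²)/d_k, a_{k+1} = ⌊(a₀ + m_{k+1})/d_{k+1}⌋ (starting m₀ = 0, d₀ = 1), with convergents p_k = a_k·p_{k-1} + p_{k-2}, q_k = a_k·q_{k-1} + q_{k-2} (p₋₁ = 1, q₋₁ = 0):
  k = 0: a₀ = 7; p₀/q₀ = 7/1; p₀² − 51·q₀² = 49 − 51 = -2.
  k = 1: m = 7, d = 2, a = ⌊(7 + 7)/2⌋ = 7; p/q = (7·7 + 1)/(7·1 + 0) = 50/7; p² − 51·q² = 2500 − 2499 = 1.
  The first convergent with p² − 51·q² = 1 gives the fundamental solution (x₁, y₁) = (50, 7).
Step 2: Apply the recurrence (x_{n+1}, y_{n+1}) = (x₁x_n + 51y₁y_n, x₁y_n + y₁x_n) repeatedly.
  From (x_1, y_1) = (50, 7): x_2 = 50·50 + 51·7·7 = 4999; y_2 = 50·7 + 7·50 = 700.
  From (x_2, y_2) = (4999, 700): x_3 = 50·4999 + 51·7·700 = 499850; y_3 = 50·700 + 7·4999 = 69993.
  From (x_3, y_3) = (499850, 69993): x_4 = 50·499850 + 51·7·69993 = 49980001; y_4 = 50·69993 + 7·499850 = 6998600.
  From (x_4, y_4) = (49980001, 6998600): x_5 = 50·49980001 + 51·7·6998600 = 4997500250; y_5 = 50·6998600 + 7·49980001 = 699790007.
Step 3: Verify x_5² - 51·y_5² = 24975008748750062500 - 24975008748750062499 = 1 (should be 1). ✓

(x_1, y_1) = (50, 7); (x_5, y_5) = (4997500250, 699790007).


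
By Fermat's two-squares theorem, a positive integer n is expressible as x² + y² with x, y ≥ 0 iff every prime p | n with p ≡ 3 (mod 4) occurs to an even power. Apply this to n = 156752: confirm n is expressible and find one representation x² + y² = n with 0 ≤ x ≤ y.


Step 1: Factor n = 156752 = 2^4 · 97 · 101.
Step 2: Check the mod-4 condition on each prime factor: 2 = 2 (special); 97 ≡ 1 (mod 4), exponent 1; 101 ≡ 1 (mod 4), exponent 1.
All primes ≡ 3 (mod 4) appear to even exponent (or don't appear), so by the two-squares theorem n IS expressible as a sum of two squares.
Step 3: Build a representation. Group n = k² · m with k = 4 and m = 97 · 101 = 9797 (a product of primes ≡ 1 (mod 4)); a representation of m scales to one of n via (k·x)² + (k·y)² = k²(x² + y²). Each prime p ≡ 1 (mod 4) is itself a sum of two squares; find a² by testing p − a² for a perfect square:
  97: 97 − 1² = 96, 97 − 2² = 93, 97 − 3² = 88, 97 − 4² = 81 = 9² ⇒ 97 = 4² + 9².
  101: 101 − 1² = 100 = 10² ⇒ 101 = 1² + 10².
  Combine using the Brahmagupta–Fibonacci identity (a² + b²)(c² + d²) = (ac − bd)² + (ad + bc)² = (ac + bd)² + (ad − bc)²:
  97 · 101 = 9797: from (4² + 9²)(1² + 10²), take (4·1 − 9·10, 4·10 + 9·1) = (4 − 90, 40 + 9) = (-86, 49); dropping signs (only squares matter) gives (86, 49); check 86² + 49² = 7396 + 2401 = 9797 ✓.
  Scale by k = 4: (4·86, 4·49) = (344, 196).
Step 4: Order so x ≤ y and verify: 196² + 344² = 38416 + 118336 = 156752 = n. ✓

n = 156752 = 196² + 344² (one valid representation with x ≤ y).


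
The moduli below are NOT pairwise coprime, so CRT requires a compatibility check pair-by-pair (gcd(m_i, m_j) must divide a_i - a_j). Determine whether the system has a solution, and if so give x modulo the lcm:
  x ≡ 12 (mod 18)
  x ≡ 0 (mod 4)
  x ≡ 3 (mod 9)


Moduli 18, 4, 9 are not pairwise coprime, so CRT works modulo lcm(m_i) when all pairwise compatibility conditions hold.
Pairwise compatibility: gcd(m_i, m_j) must divide a_i - a_j for every pair.
Merge one congruence at a time:
  Start: x ≡ 12 (mod 18).
  Combine with x ≡ 0 (mod 4): gcd(18, 4) = 2; 0 - 12 = -12, which IS divisible by 2, so compatible.
    Write x = 12 + 18·t and substitute into x ≡ 0 (mod 4): 18·t ≡ 0 − 12 = -12 (mod 4).
    Divide the congruence (and modulus) by g = 2: 9·t ≡ -6 (mod 2).
    Reduce coefficients mod 2: 1·t ≡ 0 (mod 2).
    So t ≡ 0 (mod 2).
    Then x = 12 + 18·0 = 12, valid modulo lcm(18, 4) = 36: x ≡ 12 (mod 36).
  Combine with x ≡ 3 (mod 9): gcd(36, 9) = 9; 3 - 12 = -9, which IS divisible by 9, so compatible.
    Write x = 12 + 36·t and substitute into x ≡ 3 (mod 9): 36·t ≡ 3 − 12 = -9 (mod 9).
    Divide the congruence (and modulus) by g = 9: 4·t ≡ -1 (mod 1).
    Modulo 1 every t works; take t = 0.
    Then x = 12 + 36·0 = 12, valid modulo lcm(36, 9) = 36: x ≡ 12 (mod 36).
Verify: 12 mod 18 = 12, 12 mod 4 = 0, 12 mod 9 = 3.

x ≡ 12 (mod 36).


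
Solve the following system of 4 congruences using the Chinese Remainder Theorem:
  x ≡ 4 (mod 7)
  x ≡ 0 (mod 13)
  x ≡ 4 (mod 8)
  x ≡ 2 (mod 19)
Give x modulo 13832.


Product of moduli M = 7 · 13 · 8 · 19 = 13832.
Merge one congruence at a time:
  Start: x ≡ 4 (mod 7).
  Combine with x ≡ 0 (mod 13); new modulus lcm = 91.
    Write x = 4 + 7·t and substitute into x ≡ 0 (mod 13): 7·t ≡ 0 − 4 = -4 (mod 13).
    Reduce coefficients mod 13: 7·t ≡ 9 (mod 13).
    The inverse of 7 mod 13 is 2 (since 7·2 = 14 = 1·13 + 1), so t ≡ 2·9 = 18 ≡ 5 (mod 13).
    Then x = 4 + 7·5 = 39, valid modulo lcm(7, 13) = 91: x ≡ 39 (mod 91).
  Combine with x ≡ 4 (mod 8); new modulus lcm = 728.
    Write x = 39 + 91·t and substitute into x ≡ 4 (mod 8): 91·t ≡ 4 − 39 = -35 (mod 8).
    Reduce coefficients mod 8: 3·t ≡ 5 (mod 8).
    The inverse of 3 mod 8 is 3 (since 3·3 = 9 = 1·8 + 1), so t ≡ 3·5 = 15 ≡ 7 (mod 8).
    Then x = 39 + 91·7 = 676, valid modulo lcm(91, 8) = 728: x ≡ 676 (mod 728).
  Combine with x ≡ 2 (mod 19); new modulus lcm = 13832.
    Write x = 676 + 728·t and substitute into x ≡ 2 (mod 19): 728·t ≡ 2 − 676 = -674 (mod 19).
    Reduce coefficients mod 19: 6·t ≡ 10 (mod 19).
    The inverse of 6 mod 19 is 16 (since 6·16 = 96 = 5·19 + 1), so t ≡ 16·10 = 160 ≡ 8 (mod 19).
    Then x = 676 + 728·8 = 6500, valid modulo lcm(728, 19) = 13832: x ≡ 6500 (mod 13832).
Verify against each original: 6500 mod 7 = 4, 6500 mod 13 = 0, 6500 mod 8 = 4, 6500 mod 19 = 2.

x ≡ 6500 (mod 13832).


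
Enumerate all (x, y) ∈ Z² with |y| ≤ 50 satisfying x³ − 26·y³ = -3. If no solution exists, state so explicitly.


The equation is x³ - 26y³ = -3. For fixed y, x³ = 26·y³ − 3, so a solution requires the RHS to be a perfect cube.
Strategy: iterate y from -50 to 50, compute RHS = 26·y³ − 3, and check whether it is a (positive or negative) perfect cube.
Check small values of y:
  y = 0: RHS = -3 is not a perfect cube.
  y = 1: RHS = 23 is not a perfect cube.
  y = -1: RHS = -29 is not a perfect cube.
  y = 2: RHS = 205 is not a perfect cube.
  y = -2: RHS = -211 is not a perfect cube.
  y = 3: RHS = 699 is not a perfect cube.
  y = -3: RHS = -705 is not a perfect cube.
Continuing the search up to |y| = 50 finds no solutions either.
No (x, y) in the scanned range satisfies the equation.

No integer solutions with |y| ≤ 50.


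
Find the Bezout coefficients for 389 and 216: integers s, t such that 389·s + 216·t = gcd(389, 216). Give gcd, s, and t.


Euclidean algorithm on (389, 216) — divide until remainder is 0:
  389 = 1 · 216 + 173
  216 = 1 · 173 + 43
  173 = 4 · 43 + 1
  43 = 43 · 1 + 0
gcd(389, 216) = 1.
Track Bezout coefficients alongside the remainders: start with r₀ = 389 = a·1 + b·0 (s = 1, t = 0) and r₁ = 216 = a·0 + b·1 (s = 0, t = 1); each new remainder r_{k+1} = r_{k-1} − q_k·r_k inherits s_{k+1} = s_{k-1} − q_k·s_k, t_{k+1} = t_{k-1} − q_k·t_k, so r_k = a·s_k + b·t_k at every step:
  q = 1: r = 173, s = 1 − 1·0 = 1, t = 0 − 1·1 = -1  (check: 389·1 + 216·(-1) = 173)
  q = 1: r = 43, s = 0 − 1·1 = -1, t = 1 − 1·(-1) = 2  (check: 389·(-1) + 216·2 = 43)
  q = 4: r = 1, s = 1 − 4·(-1) = 5, t = -1 − 4·2 = -9  (check: 389·5 + 216·(-9) = 1)
The row with r = 1 (the gcd) gives the Bezout coefficients s = 5, t = -9.
Result: 389 · (5) + 216 · (-9) = 1.

gcd(389, 216) = 1; s = 5, t = -9 (check: 389·5 + 216·(-9) = 1).


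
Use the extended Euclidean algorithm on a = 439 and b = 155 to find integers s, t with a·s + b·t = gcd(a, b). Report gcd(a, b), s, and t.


Euclidean algorithm on (439, 155) — divide until remainder is 0:
  439 = 2 · 155 + 129
  155 = 1 · 129 + 26
  129 = 4 · 26 + 25
  26 = 1 · 25 + 1
  25 = 25 · 1 + 0
gcd(439, 155) = 1.
Track Bezout coefficients alongside the remainders: start with r₀ = 439 = a·1 + b·0 (s = 1, t = 0) and r₁ = 155 = a·0 + b·1 (s = 0, t = 1); each new remainder r_{k+1} = r_{k-1} − q_k·r_k inherits s_{k+1} = s_{k-1} − q_k·s_k, t_{k+1} = t_{k-1} − q_k·t_k, so r_k = a·s_k + b·t_k at every step:
  q = 2: r = 129, s = 1 − 2·0 = 1, t = 0 − 2·1 = -2  (check: 439·1 + 155·(-2) = 129)
  q = 1: r = 26, s = 0 − 1·1 = -1, t = 1 − 1·(-2) = 3  (check: 439·(-1) + 155·3 = 26)
  q = 4: r = 25, s = 1 − 4·(-1) = 5, t = -2 − 4·3 = -14  (check: 439·5 + 155·(-14) = 25)
  q = 1: r = 1, s = -1 − 1·5 = -6, t = 3 − 1·(-14) = 17  (check: 439·(-6) + 155·17 = 1)
The row with r = 1 (the gcd) gives the Bezout coefficients s = -6, t = 17.
Result: 439 · (-6) + 155 · (17) = 1.

gcd(439, 155) = 1; s = -6, t = 17 (check: 439·(-6) + 155·17 = 1).


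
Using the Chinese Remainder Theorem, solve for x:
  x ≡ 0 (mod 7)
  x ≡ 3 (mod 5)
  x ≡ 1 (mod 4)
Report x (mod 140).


Moduli 7, 5, 4 are pairwise coprime; by CRT there is a unique solution modulo M = 7 · 5 · 4 = 140.
Solve pairwise, accumulating the modulus:
  Start with x ≡ 0 (mod 7).
  Combine with x ≡ 3 (mod 5): since gcd(7, 5) = 1, we get a unique residue mod 35.
    Write x = 0 + 7·t and substitute into x ≡ 3 (mod 5): 7·t ≡ 3 − 0 = 3 (mod 5).
    Reduce coefficients mod 5: 2·t ≡ 3 (mod 5).
    The inverse of 2 mod 5 is 3 (since 2·3 = 6 = 1·5 + 1), so t ≡ 3·3 = 9 ≡ 4 (mod 5).
    Then x = 0 + 7·4 = 28, valid modulo lcm(7, 5) = 35: x ≡ 28 (mod 35).
  Combine with x ≡ 1 (mod 4): since gcd(35, 4) = 1, we get a unique residue mod 140.
    Write x = 28 + 35·t and substitute into x ≡ 1 (mod 4): 35·t ≡ 1 − 28 = -27 (mod 4).
    Reduce coefficients mod 4: 3·t ≡ 1 (mod 4).
    The inverse of 3 mod 4 is 3 (since 3·3 = 9 = 2·4 + 1), so t ≡ 3·1 = 3 ≡ 3 (mod 4).
    Then x = 28 + 35·3 = 133, valid modulo lcm(35, 4) = 140: x ≡ 133 (mod 140).
Verify: 133 mod 7 = 0 ✓, 133 mod 5 = 3 ✓, 133 mod 4 = 1 ✓.

x ≡ 133 (mod 140).


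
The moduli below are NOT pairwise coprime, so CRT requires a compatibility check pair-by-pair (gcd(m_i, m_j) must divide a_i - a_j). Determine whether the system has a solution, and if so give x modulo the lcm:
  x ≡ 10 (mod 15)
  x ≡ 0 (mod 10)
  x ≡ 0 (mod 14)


Moduli 15, 10, 14 are not pairwise coprime, so CRT works modulo lcm(m_i) when all pairwise compatibility conditions hold.
Pairwise compatibility: gcd(m_i, m_j) must divide a_i - a_j for every pair.
Merge one congruence at a time:
  Start: x ≡ 10 (mod 15).
  Combine with x ≡ 0 (mod 10): gcd(15, 10) = 5; 0 - 10 = -10, which IS divisible by 5, so compatible.
    Write x = 10 + 15·t and substitute into x ≡ 0 (mod 10): 15·t ≡ 0 − 10 = -10 (mod 10).
    Divide the congruence (and modulus) by g = 5: 3·t ≡ -2 (mod 2).
    Reduce coefficients mod 2: 1·t ≡ 0 (mod 2).
    So t ≡ 0 (mod 2).
    Then x = 10 + 15·0 = 10, valid modulo lcm(15, 10) = 30: x ≡ 10 (mod 30).
  Combine with x ≡ 0 (mod 14): gcd(30, 14) = 2; 0 - 10 = -10, which IS divisible by 2, so compatible.
    Write x = 10 + 30·t and substitute into x ≡ 0 (mod 14): 30·t ≡ 0 − 10 = -10 (mod 14).
    Divide the congruence (and modulus) by g = 2: 15·t ≡ -5 (mod 7).
    Reduce coefficients mod 7: 1·t ≡ 2 (mod 7).
    So t ≡ 2 (mod 7).
    Then x = 10 + 30·2 = 70, valid modulo lcm(30, 14) = 210: x ≡ 70 (mod 210).
Verify: 70 mod 15 = 10, 70 mod 10 = 0, 70 mod 14 = 0.

x ≡ 70 (mod 210).


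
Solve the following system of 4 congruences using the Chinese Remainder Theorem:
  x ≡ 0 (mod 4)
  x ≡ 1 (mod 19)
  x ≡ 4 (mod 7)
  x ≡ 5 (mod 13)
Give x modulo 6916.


Product of moduli M = 4 · 19 · 7 · 13 = 6916.
Merge one congruence at a time:
  Start: x ≡ 0 (mod 4).
  Combine with x ≡ 1 (mod 19); new modulus lcm = 76.
    Write x = 0 + 4·t and substitute into x ≡ 1 (mod 19): 4·t ≡ 1 − 0 = 1 (mod 19).
    The inverse of 4 mod 19 is 5 (since 4·5 = 20 = 1·19 + 1), so t ≡ 5·1 = 5 ≡ 5 (mod 19).
    Then x = 0 + 4·5 = 20, valid modulo lcm(4, 19) = 76: x ≡ 20 (mod 76).
  Combine with x ≡ 4 (mod 7); new modulus lcm = 532.
    Write x = 20 + 76·t and substitute into x ≡ 4 (mod 7): 76·t ≡ 4 − 20 = -16 (mod 7).
    Reduce coefficients mod 7: 6·t ≡ 5 (mod 7).
    The inverse of 6 mod 7 is 6 (since 6·6 = 36 = 5·7 + 1), so t ≡ 6·5 = 30 ≡ 2 (mod 7).
    Then x = 20 + 76·2 = 172, valid modulo lcm(76, 7) = 532: x ≡ 172 (mod 532).
  Combine with x ≡ 5 (mod 13); new modulus lcm = 6916.
    Write x = 172 + 532·t and substitute into x ≡ 5 (mod 13): 532·t ≡ 5 − 172 = -167 (mod 13).
    Reduce coefficients mod 13: 12·t ≡ 2 (mod 13).
    The inverse of 12 mod 13 is 12 (since 12·12 = 144 = 11·13 + 1), so t ≡ 12·2 = 24 ≡ 11 (mod 13).
    Then x = 172 + 532·11 = 6024, valid modulo lcm(532, 13) = 6916: x ≡ 6024 (mod 6916).
Verify against each original: 6024 mod 4 = 0, 6024 mod 19 = 1, 6024 mod 7 = 4, 6024 mod 13 = 5.

x ≡ 6024 (mod 6916).


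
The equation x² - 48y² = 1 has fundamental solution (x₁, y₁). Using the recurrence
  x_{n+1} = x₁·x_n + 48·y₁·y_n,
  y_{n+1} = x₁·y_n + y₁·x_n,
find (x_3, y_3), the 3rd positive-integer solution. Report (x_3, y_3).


Step 1: Find the fundamental solution (x₁, y₁) of x² - 48y² = 1.
  Expand √48 as a continued fraction. a₀ = ⌊√48⌋ = 6; iterate m_{k+1} = d_k·a_k − m_k, d_{k+1} = (48 − m_{k+1}²)/d_k, a_{k+1} = ⌊(a₀ + m_{k+1})/d_{k+1}⌋ (starting m₀ = 0, d₀ = 1), with convergents p_k = a_k·p_{k-1} + p_{k-2}, q_k = a_k·q_{k-1} + q_{k-2} (p₋₁ = 1, q₋₁ = 0):
  k = 0: a₀ = 6; p₀/q₀ = 6/1; p₀² − 48·q₀² = 36 − 48 = -12.
  k = 1: m = 6, d = 12, a = ⌊(6 + 6)/12⌋ = 1; p/q = (1·6 + 1)/(1·1 + 0) = 7/1; p² − 48·q² = 49 − 48 = 1.
  The first convergent with p² − 48·q² = 1 gives the fundamental solution (x₁, y₁) = (7, 1).
Step 2: Apply the recurrence (x_{n+1}, y_{n+1}) = (x₁x_n + 48y₁y_n, x₁y_n + y₁x_n) repeatedly.
  From (x_1, y_1) = (7, 1): x_2 = 7·7 + 48·1·1 = 97; y_2 = 7·1 + 1·7 = 14.
  From (x_2, y_2) = (97, 14): x_3 = 7·97 + 48·1·14 = 1351; y_3 = 7·14 + 1·97 = 195.
Step 3: Verify x_3² - 48·y_3² = 1825201 - 1825200 = 1 (should be 1). ✓

(x_1, y_1) = (7, 1); (x_3, y_3) = (1351, 195).


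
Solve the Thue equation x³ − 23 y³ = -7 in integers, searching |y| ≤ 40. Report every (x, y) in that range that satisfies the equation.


The equation is x³ - 23y³ = -7. For fixed y, x³ = 23·y³ − 7, so a solution requires the RHS to be a perfect cube.
Strategy: iterate y from -40 to 40, compute RHS = 23·y³ − 7, and check whether it is a (positive or negative) perfect cube.
Check small values of y:
  y = 0: RHS = -7 is not a perfect cube.
  y = 1: RHS = 16 is not a perfect cube.
  y = -1: RHS = -30 is not a perfect cube.
  y = 2: RHS = 177 is not a perfect cube.
  y = -2: RHS = -191 is not a perfect cube.
  y = 3: RHS = 614 is not a perfect cube.
  y = -3: RHS = -628 is not a perfect cube.
Continuing the search up to |y| = 40 finds no solutions either.
No (x, y) in the scanned range satisfies the equation.

No integer solutions with |y| ≤ 40.


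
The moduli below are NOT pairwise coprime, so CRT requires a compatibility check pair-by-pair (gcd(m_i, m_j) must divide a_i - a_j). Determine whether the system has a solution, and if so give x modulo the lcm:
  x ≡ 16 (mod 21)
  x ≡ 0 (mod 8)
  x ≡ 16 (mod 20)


Moduli 21, 8, 20 are not pairwise coprime, so CRT works modulo lcm(m_i) when all pairwise compatibility conditions hold.
Pairwise compatibility: gcd(m_i, m_j) must divide a_i - a_j for every pair.
Merge one congruence at a time:
  Start: x ≡ 16 (mod 21).
  Combine with x ≡ 0 (mod 8): gcd(21, 8) = 1; 0 - 16 = -16, which IS divisible by 1, so compatible.
    Write x = 16 + 21·t and substitute into x ≡ 0 (mod 8): 21·t ≡ 0 − 16 = -16 (mod 8).
    Reduce coefficients mod 8: 5·t ≡ 0 (mod 8).
    The inverse of 5 mod 8 is 5 (since 5·5 = 25 = 3·8 + 1), so t ≡ 5·0 = 0 ≡ 0 (mod 8).
    Then x = 16 + 21·0 = 16, valid modulo lcm(21, 8) = 168: x ≡ 16 (mod 168).
  Combine with x ≡ 16 (mod 20): gcd(168, 20) = 4; 16 - 16 = 0, which IS divisible by 4, so compatible.
    Write x = 16 + 168·t and substitute into x ≡ 16 (mod 20): 168·t ≡ 16 − 16 = 0 (mod 20).
    Divide the congruence (and modulus) by g = 4: 42·t ≡ 0 (mod 5).
    Reduce coefficients mod 5: 2·t ≡ 0 (mod 5).
    The inverse of 2 mod 5 is 3 (since 2·3 = 6 = 1·5 + 1), so t ≡ 3·0 = 0 ≡ 0 (mod 5).
    Then x = 16 + 168·0 = 16, valid modulo lcm(168, 20) = 840: x ≡ 16 (mod 840).
Verify: 16 mod 21 = 16, 16 mod 8 = 0, 16 mod 20 = 16.

x ≡ 16 (mod 840).


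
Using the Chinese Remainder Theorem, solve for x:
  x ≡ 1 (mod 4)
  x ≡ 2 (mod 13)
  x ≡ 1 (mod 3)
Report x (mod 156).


Moduli 4, 13, 3 are pairwise coprime; by CRT there is a unique solution modulo M = 4 · 13 · 3 = 156.
Solve pairwise, accumulating the modulus:
  Start with x ≡ 1 (mod 4).
  Combine with x ≡ 2 (mod 13): since gcd(4, 13) = 1, we get a unique residue mod 52.
    Write x = 1 + 4·t and substitute into x ≡ 2 (mod 13): 4·t ≡ 2 − 1 = 1 (mod 13).
    The inverse of 4 mod 13 is 10 (since 4·10 = 40 = 3·13 + 1), so t ≡ 10·1 = 10 ≡ 10 (mod 13).
    Then x = 1 + 4·10 = 41, valid modulo lcm(4, 13) = 52: x ≡ 41 (mod 52).
  Combine with x ≡ 1 (mod 3): since gcd(52, 3) = 1, we get a unique residue mod 156.
    Write x = 41 + 52·t and substitute into x ≡ 1 (mod 3): 52·t ≡ 1 − 41 = -40 (mod 3).
    Reduce coefficients mod 3: 1·t ≡ 2 (mod 3).
    So t ≡ 2 (mod 3).
    Then x = 41 + 52·2 = 145, valid modulo lcm(52, 3) = 156: x ≡ 145 (mod 156).
Verify: 145 mod 4 = 1 ✓, 145 mod 13 = 2 ✓, 145 mod 3 = 1 ✓.

x ≡ 145 (mod 156).


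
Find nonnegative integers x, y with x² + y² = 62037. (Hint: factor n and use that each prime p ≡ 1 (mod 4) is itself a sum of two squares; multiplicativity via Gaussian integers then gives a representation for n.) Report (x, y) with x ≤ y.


Step 1: Factor n = 62037 = 3^2 · 61 · 113.
Step 2: Check the mod-4 condition on each prime factor: 3 ≡ 3 (mod 4), exponent 2 (must be even); 61 ≡ 1 (mod 4), exponent 1; 113 ≡ 1 (mod 4), exponent 1.
All primes ≡ 3 (mod 4) appear to even exponent (or don't appear), so by the two-squares theorem n IS expressible as a sum of two squares.
Step 3: Build a representation. Group n = k² · m with k = 3 and m = 61 · 113 = 6893 (a product of primes ≡ 1 (mod 4)); a representation of m scales to one of n via (k·x)² + (k·y)² = k²(x² + y²). Each prime p ≡ 1 (mod 4) is itself a sum of two squares; find a² by testing p − a² for a perfect square:
  61: 61 − 1² = 60, 61 − 2² = 57, 61 − 3² = 52, 61 − 4² = 45, 61 − 5² = 36 = 6² ⇒ 61 = 5² + 6².
  113: 113 − 1² = 112, 113 − 2² = 109, 113 − 3² = 104, 113 − 4² = 97, 113 − 5² = 88, 113 − 6² = 77, 113 − 7² = 64 = 8² ⇒ 113 = 7² + 8².
  Combine using the Brahmagupta–Fibonacci identity (a² + b²)(c² + d²) = (ac − bd)² + (ad + bc)² = (ac + bd)² + (ad − bc)²:
  61 · 113 = 6893: from (5² + 6²)(7² + 8²), take (5·7 − 6·8, 5·8 + 6·7) = (35 − 48, 40 + 42) = (-13, 82); dropping signs (only squares matter) gives (13, 82); check 13² + 82² = 169 + 6724 = 6893 ✓.
  Scale by k = 3: (3·13, 3·82) = (39, 246).
Step 4: Order so x ≤ y and verify: 39² + 246² = 1521 + 60516 = 62037 = n. ✓

n = 62037 = 39² + 246² (one valid representation with x ≤ y).


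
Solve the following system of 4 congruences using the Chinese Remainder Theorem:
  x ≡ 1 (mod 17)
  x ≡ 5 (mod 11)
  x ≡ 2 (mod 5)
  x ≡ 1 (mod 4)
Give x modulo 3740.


Product of moduli M = 17 · 11 · 5 · 4 = 3740.
Merge one congruence at a time:
  Start: x ≡ 1 (mod 17).
  Combine with x ≡ 5 (mod 11); new modulus lcm = 187.
    Write x = 1 + 17·t and substitute into x ≡ 5 (mod 11): 17·t ≡ 5 − 1 = 4 (mod 11).
    Reduce coefficients mod 11: 6·t ≡ 4 (mod 11).
    The inverse of 6 mod 11 is 2 (since 6·2 = 12 = 1·11 + 1), so t ≡ 2·4 = 8 ≡ 8 (mod 11).
    Then x = 1 + 17·8 = 137, valid modulo lcm(17, 11) = 187: x ≡ 137 (mod 187).
  Combine with x ≡ 2 (mod 5); new modulus lcm = 935.
    Write x = 137 + 187·t and substitute into x ≡ 2 (mod 5): 187·t ≡ 2 − 137 = -135 (mod 5).
    Reduce coefficients mod 5: 2·t ≡ 0 (mod 5).
    The inverse of 2 mod 5 is 3 (since 2·3 = 6 = 1·5 + 1), so t ≡ 3·0 = 0 ≡ 0 (mod 5).
    Then x = 137 + 187·0 = 137, valid modulo lcm(187, 5) = 935: x ≡ 137 (mod 935).
  Combine with x ≡ 1 (mod 4); new modulus lcm = 3740.
    Write x = 137 + 935·t and substitute into x ≡ 1 (mod 4): 935·t ≡ 1 − 137 = -136 (mod 4).
    Reduce coefficients mod 4: 3·t ≡ 0 (mod 4).
    The inverse of 3 mod 4 is 3 (since 3·3 = 9 = 2·4 + 1), so t ≡ 3·0 = 0 ≡ 0 (mod 4).
    Then x = 137 + 935·0 = 137, valid modulo lcm(935, 4) = 3740: x ≡ 137 (mod 3740).
Verify against each original: 137 mod 17 = 1, 137 mod 11 = 5, 137 mod 5 = 2, 137 mod 4 = 1.

x ≡ 137 (mod 3740).


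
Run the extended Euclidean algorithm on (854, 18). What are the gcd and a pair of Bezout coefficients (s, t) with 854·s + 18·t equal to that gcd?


Euclidean algorithm on (854, 18) — divide until remainder is 0:
  854 = 47 · 18 + 8
  18 = 2 · 8 + 2
  8 = 4 · 2 + 0
gcd(854, 18) = 2.
Track Bezout coefficients alongside the remainders: start with r₀ = 854 = a·1 + b·0 (s = 1, t = 0) and r₁ = 18 = a·0 + b·1 (s = 0, t = 1); each new remainder r_{k+1} = r_{k-1} − q_k·r_k inherits s_{k+1} = s_{k-1} − q_k·s_k, t_{k+1} = t_{k-1} − q_k·t_k, so r_k = a·s_k + b·t_k at every step:
  q = 47: r = 8, s = 1 − 47·0 = 1, t = 0 − 47·1 = -47  (check: 854·1 + 18·(-47) = 8)
  q = 2: r = 2, s = 0 − 2·1 = -2, t = 1 − 2·(-47) = 95  (check: 854·(-2) + 18·95 = 2)
The row with r = 2 (the gcd) gives the Bezout coefficients s = -2, t = 95.
Result: 854 · (-2) + 18 · (95) = 2.

gcd(854, 18) = 2; s = -2, t = 95 (check: 854·(-2) + 18·95 = 2).


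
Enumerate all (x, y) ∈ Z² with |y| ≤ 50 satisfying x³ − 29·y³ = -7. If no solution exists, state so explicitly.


The equation is x³ - 29y³ = -7. For fixed y, x³ = 29·y³ − 7, so a solution requires the RHS to be a perfect cube.
Strategy: iterate y from -50 to 50, compute RHS = 29·y³ − 7, and check whether it is a (positive or negative) perfect cube.
Check small values of y:
  y = 0: RHS = -7 is not a perfect cube.
  y = 1: RHS = 22 is not a perfect cube.
  y = -1: RHS = -36 is not a perfect cube.
  y = 2: RHS = 225 is not a perfect cube.
  y = -2: RHS = -239 is not a perfect cube.
  y = 3: RHS = 776 is not a perfect cube.
  y = -3: RHS = -790 is not a perfect cube.
Continuing the search up to |y| = 50 finds no solutions either.
No (x, y) in the scanned range satisfies the equation.

No integer solutions with |y| ≤ 50.


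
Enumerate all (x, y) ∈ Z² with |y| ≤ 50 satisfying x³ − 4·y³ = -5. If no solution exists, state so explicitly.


The equation is x³ - 4y³ = -5. For fixed y, x³ = 4·y³ − 5, so a solution requires the RHS to be a perfect cube.
Strategy: iterate y from -50 to 50, compute RHS = 4·y³ − 5, and check whether it is a (positive or negative) perfect cube.
Check small values of y:
  y = 0: RHS = -5 is not a perfect cube.
  y = 1: RHS = -1 = (-1)³ ⇒ x = -1 works.
  y = -1: RHS = -9 is not a perfect cube.
  y = 2: RHS = 27 = (3)³ ⇒ x = 3 works.
  y = -2: RHS = -37 is not a perfect cube.
  y = 3: RHS = 103 is not a perfect cube.
  y = -3: RHS = -113 is not a perfect cube.
Continuing the search up to |y| = 50 finds no further solutions beyond those listed.
Collected solutions: (-1, 1), (3, 2).

Solutions (with |y| ≤ 50): (-1, 1), (3, 2).


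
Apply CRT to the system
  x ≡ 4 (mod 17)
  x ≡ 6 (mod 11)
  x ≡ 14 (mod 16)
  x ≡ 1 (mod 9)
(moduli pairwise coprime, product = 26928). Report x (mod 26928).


Product of moduli M = 17 · 11 · 16 · 9 = 26928.
Merge one congruence at a time:
  Start: x ≡ 4 (mod 17).
  Combine with x ≡ 6 (mod 11); new modulus lcm = 187.
    Write x = 4 + 17·t and substitute into x ≡ 6 (mod 11): 17·t ≡ 6 − 4 = 2 (mod 11).
    Reduce coefficients mod 11: 6·t ≡ 2 (mod 11).
    The inverse of 6 mod 11 is 2 (since 6·2 = 12 = 1·11 + 1), so t ≡ 2·2 = 4 ≡ 4 (mod 11).
    Then x = 4 + 17·4 = 72, valid modulo lcm(17, 11) = 187: x ≡ 72 (mod 187).
  Combine with x ≡ 14 (mod 16); new modulus lcm = 2992.
    Write x = 72 + 187·t and substitute into x ≡ 14 (mod 16): 187·t ≡ 14 − 72 = -58 (mod 16).
    Reduce coefficients mod 16: 11·t ≡ 6 (mod 16).
    The inverse of 11 mod 16 is 3 (since 11·3 = 33 = 2·16 + 1), so t ≡ 3·6 = 18 ≡ 2 (mod 16).
    Then x = 72 + 187·2 = 446, valid modulo lcm(187, 16) = 2992: x ≡ 446 (mod 2992).
  Combine with x ≡ 1 (mod 9); new modulus lcm = 26928.
    Write x = 446 + 2992·t and substitute into x ≡ 1 (mod 9): 2992·t ≡ 1 − 446 = -445 (mod 9).
    Reduce coefficients mod 9: 4·t ≡ 5 (mod 9).
    The inverse of 4 mod 9 is 7 (since 4·7 = 28 = 3·9 + 1), so t ≡ 7·5 = 35 ≡ 8 (mod 9).
    Then x = 446 + 2992·8 = 24382, valid modulo lcm(2992, 9) = 26928: x ≡ 24382 (mod 26928).
Verify against each original: 24382 mod 17 = 4, 24382 mod 11 = 6, 24382 mod 16 = 14, 24382 mod 9 = 1.

x ≡ 24382 (mod 26928).


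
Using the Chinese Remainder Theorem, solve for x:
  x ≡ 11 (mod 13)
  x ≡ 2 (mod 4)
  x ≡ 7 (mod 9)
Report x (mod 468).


Moduli 13, 4, 9 are pairwise coprime; by CRT there is a unique solution modulo M = 13 · 4 · 9 = 468.
Solve pairwise, accumulating the modulus:
  Start with x ≡ 11 (mod 13).
  Combine with x ≡ 2 (mod 4): since gcd(13, 4) = 1, we get a unique residue mod 52.
    Write x = 11 + 13·t and substitute into x ≡ 2 (mod 4): 13·t ≡ 2 − 11 = -9 (mod 4).
    Reduce coefficients mod 4: 1·t ≡ 3 (mod 4).
    So t ≡ 3 (mod 4).
    Then x = 11 + 13·3 = 50, valid modulo lcm(13, 4) = 52: x ≡ 50 (mod 52).
  Combine with x ≡ 7 (mod 9): since gcd(52, 9) = 1, we get a unique residue mod 468.
    Write x = 50 + 52·t and substitute into x ≡ 7 (mod 9): 52·t ≡ 7 − 50 = -43 (mod 9).
    Reduce coefficients mod 9: 7·t ≡ 2 (mod 9).
    The inverse of 7 mod 9 is 4 (since 7·4 = 28 = 3·9 + 1), so t ≡ 4·2 = 8 ≡ 8 (mod 9).
    Then x = 50 + 52·8 = 466, valid modulo lcm(52, 9) = 468: x ≡ 466 (mod 468).
Verify: 466 mod 13 = 11 ✓, 466 mod 4 = 2 ✓, 466 mod 9 = 7 ✓.

x ≡ 466 (mod 468).


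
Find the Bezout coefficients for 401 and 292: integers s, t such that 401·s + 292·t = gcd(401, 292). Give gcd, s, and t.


Euclidean algorithm on (401, 292) — divide until remainder is 0:
  401 = 1 · 292 + 109
  292 = 2 · 109 + 74
  109 = 1 · 74 + 35
  74 = 2 · 35 + 4
  35 = 8 · 4 + 3
  4 = 1 · 3 + 1
  3 = 3 · 1 + 0
gcd(401, 292) = 1.
Track Bezout coefficients alongside the remainders: start with r₀ = 401 = a·1 + b·0 (s = 1, t = 0) and r₁ = 292 = a·0 + b·1 (s = 0, t = 1); each new remainder r_{k+1} = r_{k-1} − q_k·r_k inherits s_{k+1} = s_{k-1} − q_k·s_k, t_{k+1} = t_{k-1} − q_k·t_k, so r_k = a·s_k + b·t_k at every step:
  q = 1: r = 109, s = 1 − 1·0 = 1, t = 0 − 1·1 = -1  (check: 401·1 + 292·(-1) = 109)
  q = 2: r = 74, s = 0 − 2·1 = -2, t = 1 − 2·(-1) = 3  (check: 401·(-2) + 292·3 = 74)
  q = 1: r = 35, s = 1 − 1·(-2) = 3, t = -1 − 1·3 = -4  (check: 401·3 + 292·(-4) = 35)
  q = 2: r = 4, s = -2 − 2·3 = -8, t = 3 − 2·(-4) = 11  (check: 401·(-8) + 292·11 = 4)
  q = 8: r = 3, s = 3 − 8·(-8) = 67, t = -4 − 8·11 = -92  (check: 401·67 + 292·(-92) = 3)
  q = 1: r = 1, s = -8 − 1·67 = -75, t = 11 − 1·(-92) = 103  (check: 401·(-75) + 292·103 = 1)
The row with r = 1 (the gcd) gives the Bezout coefficients s = -75, t = 103.
Result: 401 · (-75) + 292 · (103) = 1.

gcd(401, 292) = 1; s = -75, t = 103 (check: 401·(-75) + 292·103 = 1).


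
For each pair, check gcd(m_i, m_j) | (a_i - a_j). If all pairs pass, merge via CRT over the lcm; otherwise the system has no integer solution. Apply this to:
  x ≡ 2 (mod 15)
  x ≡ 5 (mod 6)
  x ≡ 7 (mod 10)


Moduli 15, 6, 10 are not pairwise coprime, so CRT works modulo lcm(m_i) when all pairwise compatibility conditions hold.
Pairwise compatibility: gcd(m_i, m_j) must divide a_i - a_j for every pair.
Merge one congruence at a time:
  Start: x ≡ 2 (mod 15).
  Combine with x ≡ 5 (mod 6): gcd(15, 6) = 3; 5 - 2 = 3, which IS divisible by 3, so compatible.
    Write x = 2 + 15·t and substitute into x ≡ 5 (mod 6): 15·t ≡ 5 − 2 = 3 (mod 6).
    Divide the congruence (and modulus) by g = 3: 5·t ≡ 1 (mod 2).
    Reduce coefficients mod 2: 1·t ≡ 1 (mod 2).
    So t ≡ 1 (mod 2).
    Then x = 2 + 15·1 = 17, valid modulo lcm(15, 6) = 30: x ≡ 17 (mod 30).
  Combine with x ≡ 7 (mod 10): gcd(30, 10) = 10; 7 - 17 = -10, which IS divisible by 10, so compatible.
    Write x = 17 + 30·t and substitute into x ≡ 7 (mod 10): 30·t ≡ 7 − 17 = -10 (mod 10).
    Divide the congruence (and modulus) by g = 10: 3·t ≡ -1 (mod 1).
    Modulo 1 every t works; take t = 0.
    Then x = 17 + 30·0 = 17, valid modulo lcm(30, 10) = 30: x ≡ 17 (mod 30).
Verify: 17 mod 15 = 2, 17 mod 6 = 5, 17 mod 10 = 7.

x ≡ 17 (mod 30).


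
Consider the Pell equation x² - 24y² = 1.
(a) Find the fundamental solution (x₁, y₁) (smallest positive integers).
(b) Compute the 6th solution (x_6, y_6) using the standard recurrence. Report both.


Step 1: Find the fundamental solution (x₁, y₁) of x² - 24y² = 1.
  Expand √24 as a continued fraction. a₀ = ⌊√24⌋ = 4; iterate m_{k+1} = d_k·a_k − m_k, d_{k+1} = (24 − m_{k+1}²)/d_k, a_{k+1} = ⌊(a₀ + m_{k+1})/d_{k+1}⌋ (starting m₀ = 0, d₀ = 1), with convergents p_k = a_k·p_{k-1} + p_{k-2}, q_k = a_k·q_{k-1} + q_{k-2} (p₋₁ = 1, q₋₁ = 0):
  k = 0: a₀ = 4; p₀/q₀ = 4/1; p₀² − 24·q₀² = 16 − 24 = -8.
  k = 1: m = 4, d = 8, a = ⌊(4 + 4)/8⌋ = 1; p/q = (1·4 + 1)/(1·1 + 0) = 5/1; p² − 24·q² = 25 − 24 = 1.
  The first convergent with p² − 24·q² = 1 gives the fundamental solution (x₁, y₁) = (5, 1).
Step 2: Apply the recurrence (x_{n+1}, y_{n+1}) = (x₁x_n + 24y₁y_n, x₁y_n + y₁x_n) repeatedly.
  From (x_1, y_1) = (5, 1): x_2 = 5·5 + 24·1·1 = 49; y_2 = 5·1 + 1·5 = 10.
  From (x_2, y_2) = (49, 10): x_3 = 5·49 + 24·1·10 = 485; y_3 = 5·10 + 1·49 = 99.
  From (x_3, y_3) = (485, 99): x_4 = 5·485 + 24·1·99 = 4801; y_4 = 5·99 + 1·485 = 980.
  From (x_4, y_4) = (4801, 980): x_5 = 5·4801 + 24·1·980 = 47525; y_5 = 5·980 + 1·4801 = 9701.
  From (x_5, y_5) = (47525, 9701): x_6 = 5·47525 + 24·1·9701 = 470449; y_6 = 5·9701 + 1·47525 = 96030.
Step 3: Verify x_6² - 24·y_6² = 221322261601 - 221322261600 = 1 (should be 1). ✓

(x_1, y_1) = (5, 1); (x_6, y_6) = (470449, 96030).


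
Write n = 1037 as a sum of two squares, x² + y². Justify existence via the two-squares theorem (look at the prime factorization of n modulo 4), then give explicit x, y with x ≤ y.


Step 1: Factor n = 1037 = 17 · 61.
Step 2: Check the mod-4 condition on each prime factor: 17 ≡ 1 (mod 4), exponent 1; 61 ≡ 1 (mod 4), exponent 1.
All primes ≡ 3 (mod 4) appear to even exponent (or don't appear), so by the two-squares theorem n IS expressible as a sum of two squares.
Step 3: Build a representation. Here n = 17 · 61 is a product of primes ≡ 1 (mod 4). Each prime p ≡ 1 (mod 4) is itself a sum of two squares; find a² by testing p − a² for a perfect square:
  17: 17 − 1² = 16 = 4² ⇒ 17 = 1² + 4².
  61: 61 − 1² = 60, 61 − 2² = 57, 61 − 3² = 52, 61 − 4² = 45, 61 − 5² = 36 = 6² ⇒ 61 = 5² + 6².
  Combine using the Brahmagupta–Fibonacci identity (a² + b²)(c² + d²) = (ac − bd)² + (ad + bc)² = (ac + bd)² + (ad − bc)²:
  17 · 61 = 1037: from (1² + 4²)(5² + 6²), take (1·5 − 4·6, 1·6 + 4·5) = (5 − 24, 6 + 20) = (-19, 26); dropping signs (only squares matter) gives (19, 26); check 19² + 26² = 361 + 676 = 1037 ✓.
Step 4: Order so x ≤ y and verify: 19² + 26² = 361 + 676 = 1037 = n. ✓

n = 1037 = 19² + 26² (one valid representation with x ≤ y).
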